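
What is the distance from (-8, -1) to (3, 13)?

d = sqrt((11)^2 + (14)^2) = sqrt(317)

sqrt(317)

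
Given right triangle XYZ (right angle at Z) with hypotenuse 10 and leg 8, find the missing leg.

YZ = sqrt(10^2 - 8^2) = sqrt(36) = 6

6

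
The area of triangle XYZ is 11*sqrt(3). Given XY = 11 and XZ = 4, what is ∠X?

From the SAS area formula Area = (1/2)ab sin(C), rearranging gives sin(C) = 2*Area/(ab).
sin(C) = 2 * 11*sqrt(3) / (44) = sqrt(3)/2.
Therefore C = arcsin(sqrt(3)/2) = 60°.
Since sin(180° - C) = sin(C), the obtuse angle 120° gives the same area, so C = 60° or C = 120°.

60° or 120°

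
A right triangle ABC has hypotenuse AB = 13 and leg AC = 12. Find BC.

Rearranging the Pythagorean theorem to solve for the unknown leg:
leg^2 = hypotenuse^2 - known_leg^2 = 169 - 144 = 25
leg = sqrt(25) = 5.

5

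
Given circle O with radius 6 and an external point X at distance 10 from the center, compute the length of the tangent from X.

tangent = √(d² - r²) = √(10² - 6²) = √(100 - 36) = √64 = 8

8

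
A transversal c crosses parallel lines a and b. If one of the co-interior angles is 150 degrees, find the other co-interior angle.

Co-interior angles (same-side interior) formed by parallel lines and a transversal are supplementary (sum to 180 degrees).
The given angle is 150 degrees.
The co-interior angle = 180 - 150 = 30 degrees.

30 degrees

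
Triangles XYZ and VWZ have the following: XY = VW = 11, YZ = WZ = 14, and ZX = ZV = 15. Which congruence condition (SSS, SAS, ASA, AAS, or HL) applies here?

The given information provides:
XY = VW = 11, YZ = WZ = 14, and ZX = ZV = 15
This matches the SSS congruence theorem.
All three pairs of corresponding sides are equal (Side-Side-Side).

SSS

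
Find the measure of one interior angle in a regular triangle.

Each interior angle of a regular n-gon is (n - 2) * 180 / n.
For n = 3: (3 - 2) * 180 / 3 = 180/3 = 60 degrees.

60 degrees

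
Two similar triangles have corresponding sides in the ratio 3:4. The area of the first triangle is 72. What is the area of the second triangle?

The ratio of areas of similar triangles = (side ratio)^2.
Side ratio = 3:4, so area ratio = 9:16.
Area of the second triangle / Area of the first triangle = 16/9
Area of the second triangle = 72 * 16/9 = 128

128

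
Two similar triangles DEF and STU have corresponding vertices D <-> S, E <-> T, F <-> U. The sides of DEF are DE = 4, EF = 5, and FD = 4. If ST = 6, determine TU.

Since the triangles are similar, the ratio of corresponding sides is constant.
Scale factor k = ST / DE = 6 / 4 = 3/2
TU = k * EF = 3/2 * 5 = 15/2

15/2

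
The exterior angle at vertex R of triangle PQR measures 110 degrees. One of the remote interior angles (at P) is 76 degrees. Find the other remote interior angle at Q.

By the exterior angle theorem: exterior angle = sum of remote interior angles.
110 = 76 + angle Q
angle Q = 110 - 76 = 34 degrees

34 degrees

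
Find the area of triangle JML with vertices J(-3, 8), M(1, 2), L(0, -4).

Shoelace: Area = (1/2)|-3(2--4) + 1(-4-8) + 0(8-2)| = (1/2)(30) = 15

15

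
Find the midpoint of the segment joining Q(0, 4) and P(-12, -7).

The midpoint is the point halfway along the segment.
Move half the horizontal distance: 0 + (-12 - 0)/2 = 0 + -12/2 = -6
Move half the vertical distance: 4 + (-7 - 4)/2 = 4 + -11/2 = -3/2
Midpoint = (-6, -3/2)

(-6, -3/2)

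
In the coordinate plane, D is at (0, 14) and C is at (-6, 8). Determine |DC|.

d = sqrt((-6)^2 + (-6)^2) = sqrt(72) = 6*sqrt(2)

6*sqrt(2)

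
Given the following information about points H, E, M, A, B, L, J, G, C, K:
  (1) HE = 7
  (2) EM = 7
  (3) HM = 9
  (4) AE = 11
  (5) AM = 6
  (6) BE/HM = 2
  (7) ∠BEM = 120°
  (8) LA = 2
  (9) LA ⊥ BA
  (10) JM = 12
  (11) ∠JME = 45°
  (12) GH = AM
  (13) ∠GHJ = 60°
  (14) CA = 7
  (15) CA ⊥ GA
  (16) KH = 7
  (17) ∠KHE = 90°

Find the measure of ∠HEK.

Step 1: By the law of cosines on triangle EHK: EK² = 7² + 7² − 2·7·7·cos(90°) = 98, so EK = 7·√2.
Step 2: By the inverse law of cosines on triangle HEK: cos(∠HEK) = (7² + (7·√2)² − 7²) / (2·7·7·√2) = 98/138.59 = 0.7071, so ∠HEK = 45°.

Therefore, the measure of angle ∠HEK = 45°.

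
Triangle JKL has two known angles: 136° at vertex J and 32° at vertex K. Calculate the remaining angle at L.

By the triangle angle sum property, the three interior angles of any triangle add up to 180°.
We know angle J = 136° and angle K = 32°, so their sum is 168°.
Therefore angle L = 180° - 168° = 12°.

12 degrees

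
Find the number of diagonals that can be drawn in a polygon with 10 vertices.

The number of diagonals in an n-gon is n(n - 3)/2.
For n = 10: 10(10 - 3)/2 = 10 × 7 / 2 = 35.

35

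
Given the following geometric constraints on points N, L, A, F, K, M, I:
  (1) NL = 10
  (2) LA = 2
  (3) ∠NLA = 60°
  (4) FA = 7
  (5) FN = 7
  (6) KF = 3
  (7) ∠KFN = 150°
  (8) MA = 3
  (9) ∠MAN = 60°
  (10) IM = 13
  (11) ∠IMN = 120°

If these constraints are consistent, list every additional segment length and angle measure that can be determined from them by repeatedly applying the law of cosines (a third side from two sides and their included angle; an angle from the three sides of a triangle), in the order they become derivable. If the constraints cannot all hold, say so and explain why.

The constraints are consistent. Derivable facts, in order:
After 1 step:
- NA = 2·√21
- NK ≈ 9.71
After 2 steps:
- NM ≈ 8.09
- ∠AFN = 81.79°
- ∠ANF = 49.11°
- ∠ANL = 10.89°
- ∠FAN = 49.11°
- ∠FKN = 21.12°
- ∠FNK = 8.88°
- ∠LAN = 109.11°
After 3 steps:
- NI ≈ 18.43
- ∠AMN = 101.28°
- ∠ANM = 18.72°
After 4 steps:
- ∠INM = 37.65°
- ∠MIN = 22.35°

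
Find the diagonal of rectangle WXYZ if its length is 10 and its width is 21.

A rectangle's diagonal splits it into two right triangles, with the diagonal as the hypotenuse.
By the Pythagorean theorem, d^2 = 10^2 + 21^2 = 541.
Therefore d = sqrt(541).

sqrt(541)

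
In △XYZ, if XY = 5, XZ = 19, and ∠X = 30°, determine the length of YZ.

When two sides and the included angle are known, the law of cosines gives the third side.
c^2 = a^2 + b^2 - 2ab cos(C) generalizes the Pythagorean theorem to non-right triangles.
Here: YZ^2 = 25 + 361 - 190*(sqrt(3)/2) = 386 - 95*sqrt(3)
YZ = sqrt(386 - 95*sqrt(3))

sqrt(386 - 95*sqrt(3))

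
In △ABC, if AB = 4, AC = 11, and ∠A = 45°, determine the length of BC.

By the law of cosines: BC^2 = AB^2 + AC^2 - 2*AB*AC*cos(A)
BC^2 = 4^2 + 11^2 - 2*4*11*cos(45°)
BC^2 = 16 + 121 - 88*(sqrt(2)/2)
BC^2 = 137 - 44*sqrt(2)
BC = sqrt(137 - 44*sqrt(2))

sqrt(137 - 44*sqrt(2))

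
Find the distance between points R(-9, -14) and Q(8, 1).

The horizontal distance is |8 - -9| = 17 and the vertical distance is |1 - -14| = 15.
By the Pythagorean theorem, d = sqrt(17^2 + 15^2) = sqrt(514).

sqrt(514)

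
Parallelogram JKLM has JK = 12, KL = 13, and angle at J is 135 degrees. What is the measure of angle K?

In a parallelogram, consecutive angles are supplementary (sum to 180°).
angle K = 180 - angle J
angle K = 180 - 135
angle K = 45 degrees

45 degrees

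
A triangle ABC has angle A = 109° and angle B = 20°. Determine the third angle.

By the triangle angle sum property, the three interior angles of any triangle add up to 180°.
We know angle A = 109° and angle B = 20°, so their sum is 129°.
Therefore angle C = 180° - 129° = 51°.

51 degrees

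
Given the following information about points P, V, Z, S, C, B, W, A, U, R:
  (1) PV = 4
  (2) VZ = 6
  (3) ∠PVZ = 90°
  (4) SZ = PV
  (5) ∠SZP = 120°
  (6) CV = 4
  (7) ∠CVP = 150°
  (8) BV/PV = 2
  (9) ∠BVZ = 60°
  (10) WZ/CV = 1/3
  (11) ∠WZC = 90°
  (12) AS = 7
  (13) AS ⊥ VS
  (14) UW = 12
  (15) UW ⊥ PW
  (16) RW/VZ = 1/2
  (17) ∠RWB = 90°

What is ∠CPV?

Step 1: By the law of cosines on triangle PVC: PC² = 4² + 4² − 2·4·4·cos(150°) = 59.71, so PC ≈ 7.73.
Step 2: By the inverse law of cosines on triangle CPV: cos(∠CPV) = (7.73² + 4² − 4²) / (2·7.73·4) = 59.71/61.82 = 0.9659, so ∠CPV = 15°.

Therefore, the measure of angle ∠CPV = 15°.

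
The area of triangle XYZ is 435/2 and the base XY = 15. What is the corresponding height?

Area = (1/2) * base * height
height = 2 * Area / base
height = 2 * 435/2 / 15
height = 435 / 15
height = 29

29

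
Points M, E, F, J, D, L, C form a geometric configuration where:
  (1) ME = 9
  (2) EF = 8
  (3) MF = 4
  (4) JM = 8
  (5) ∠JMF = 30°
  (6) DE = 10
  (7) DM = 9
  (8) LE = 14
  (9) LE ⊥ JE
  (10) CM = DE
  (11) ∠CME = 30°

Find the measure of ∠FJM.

Step 1: By the law of cosines on triangle JMF: JF² = 8² + 4² − 2·8·4·cos(30°) = 24.57, so JF ≈ 4.96.
Step 2: By the inverse law of cosines on triangle FJM: cos(∠FJM) = (4.96² + 8² − 4²) / (2·4.96·8) = 72.57/79.32 = 0.915, so ∠FJM = 23.79°.

Therefore, the measure of angle ∠FJM = 23.79°.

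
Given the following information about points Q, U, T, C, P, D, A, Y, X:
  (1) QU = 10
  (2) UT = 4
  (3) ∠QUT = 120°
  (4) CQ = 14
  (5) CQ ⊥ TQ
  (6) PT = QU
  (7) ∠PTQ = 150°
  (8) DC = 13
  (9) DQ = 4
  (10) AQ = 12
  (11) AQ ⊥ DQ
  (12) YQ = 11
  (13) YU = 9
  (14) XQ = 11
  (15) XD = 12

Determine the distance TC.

Step 1: By the law of cosines on triangle QUT: QT² = 10² + 4² − 2·10·4·cos(120°) = 156, so QT = 2·√39.
Step 2: By the law of cosines on triangle TQC: TC² = (2·√39)² + 14² − 2·2·√39·14·cos(90°) = 352, so TC = 4·√22.

Therefore, the length of TC = 4·√22.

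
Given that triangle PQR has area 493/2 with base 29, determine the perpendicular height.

Area = (1/2) * base * height
height = 2 * Area / base
height = 2 * 493/2 / 29
height = 493 / 29
height = 17

17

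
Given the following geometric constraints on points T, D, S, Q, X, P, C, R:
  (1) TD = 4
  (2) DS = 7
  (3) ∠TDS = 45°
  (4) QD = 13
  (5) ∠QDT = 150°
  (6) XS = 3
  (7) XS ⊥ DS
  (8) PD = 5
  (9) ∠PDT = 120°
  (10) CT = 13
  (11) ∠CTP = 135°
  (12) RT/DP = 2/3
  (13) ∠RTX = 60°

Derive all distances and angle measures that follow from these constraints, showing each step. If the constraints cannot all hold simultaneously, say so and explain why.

The constraints are consistent.

From the given relations:
  RT = 2/3·DP = 2/3·5 ≈ 3.33

Step 1: From TD = 4, DS = 7, and ∠TDS = 45°, by the law of cosines:
  TS² = TD² + DS² - 2·TD·DS·cos(45°) = 16 + 49 - 39.6 = 25.4
  TS ≈ 5.04

Step 2: From TD = 4, DQ = 13, and ∠TDQ = 150°, by the law of cosines:
  TQ² = TD² + DQ² - 2·TD·DQ·cos(150°) = 16 + 169 + 90.07 = 275.1
  TQ ≈ 16.59

Step 3: From TD = 4, DP = 5, and ∠TDP = 120°, by the law of cosines:
  TP² = TD² + DP² - 2·TD·DP·cos(120°) = 16 + 25 + 20 = 61
  TP = √61

Step 4: From DS = 7, SX = 3, and ∠DSX = 90°, by the law of cosines:
  DX² = DS² + SX² - 2·DS·SX·cos(90°) = 49 + 9 - 0 = 58
  DX = √58

Step 5: From PT = √61, TC = 13, and ∠PTC = 135°, by the law of cosines:
  PC² = PT² + TC² - 2·PT·TC·cos(135°) = 61 + 169 + 143.6 = 373.6
  PC ≈ 19.33

Step 6: From TD = 4, TP = √61, DP = 5, by the inverse law of cosines:
  cos(∠DTP) = (TD² + TP² - DP²) / (2·TD·TP)
  ∠DTP = 33.67°

Step 7: From TD = 4, TQ = 16.59, DQ = 13, by the inverse law of cosines:
  cos(∠DTQ) = (TD² + TQ² - DQ²) / (2·TD·TQ)
  ∠DTQ = 23.07°

Step 8: From TD = 4, TS = 5.04, DS = 7, by the inverse law of cosines:
  cos(∠DTS) = (TD² + TS² - DS²) / (2·TD·TS)
  ∠DTS = 100.86°

Step 9: From DS = 7, DX = √58, SX = 3, by the inverse law of cosines:
  cos(∠SDX) = (DS² + DX² - SX²) / (2·DS·DX)
  ∠SDX = 23.2°

Step 10: From SD = 7, ST = 5.04, DT = 4, by the inverse law of cosines:
  cos(∠DST) = (SD² + ST² - DT²) / (2·SD·ST)
  ∠DST = 34.14°

Step 11: From QD = 13, QT = 16.59, DT = 4, by the inverse law of cosines:
  cos(∠DQT) = (QD² + QT² - DT²) / (2·QD·QT)
  ∠DQT = 6.93°

Step 12: From XD = √58, XS = 3, DS = 7, by the inverse law of cosines:
  cos(∠DXS) = (XD² + XS² - DS²) / (2·XD·XS)
  ∠DXS = 66.8°

Step 13: From PD = 5, PT = √61, DT = 4, by the inverse law of cosines:
  cos(∠DPT) = (PD² + PT² - DT²) / (2·PD·PT)
  ∠DPT = 26.33°

Step 14: From PC = 19.33, PT = √61, CT = 13, by the inverse law of cosines:
  cos(∠CPT) = (PC² + PT² - CT²) / (2·PC·PT)
  ∠CPT = 28.4°

Step 15: From CP = 19.33, CT = 13, PT = √61, by the inverse law of cosines:
  cos(∠PCT) = (CP² + CT² - PT²) / (2·CP·CT)
  ∠PCT = 16.6°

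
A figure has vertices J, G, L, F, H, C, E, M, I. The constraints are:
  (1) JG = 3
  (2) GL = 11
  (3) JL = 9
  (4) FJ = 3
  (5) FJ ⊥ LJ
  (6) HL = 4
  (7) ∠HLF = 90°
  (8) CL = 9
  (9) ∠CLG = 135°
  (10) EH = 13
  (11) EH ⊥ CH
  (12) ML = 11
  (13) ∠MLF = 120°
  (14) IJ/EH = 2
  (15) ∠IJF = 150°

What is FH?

Step 1: By the law of cosines on triangle LJF: LF² = 9² + 3² − 2·9·3·cos(90°) = 90, so LF = 3·√10.
Step 2: By the law of cosines on triangle FLH: FH² = (3·√10)² + 4² − 2·3·√10·4·cos(90°) = 106, so FH = √106.

Therefore, the length of FH = √106.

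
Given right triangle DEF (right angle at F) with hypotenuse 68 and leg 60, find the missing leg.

By the Pythagorean theorem: EF^2 = DE^2 - DF^2
EF^2 = 68^2 - 60^2 = 4624 - 3600 = 1024
EF = sqrt(1024) = 32

32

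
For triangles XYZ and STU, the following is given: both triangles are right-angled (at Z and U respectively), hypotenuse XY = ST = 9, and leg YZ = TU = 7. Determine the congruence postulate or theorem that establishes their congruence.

Consider the given information: both triangles are right-angled (at Z and U respectively), hypotenuse XY = ST = 9, and leg YZ = TU = 7
This is not SAS or AAS: SAS requires two sides and the included angle between them. AAS requires two angles and a non-included side.
The correct criterion is HL. The hypotenuse and one leg of two right triangles are equal (Hypotenuse-Leg).

HL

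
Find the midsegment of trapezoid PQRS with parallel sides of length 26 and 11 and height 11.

The midsegment (median) of a trapezoid connects the midpoints of the non-parallel sides.
Its length is the average of the two bases: (26 + 11) / 2 = 37/2.

37/2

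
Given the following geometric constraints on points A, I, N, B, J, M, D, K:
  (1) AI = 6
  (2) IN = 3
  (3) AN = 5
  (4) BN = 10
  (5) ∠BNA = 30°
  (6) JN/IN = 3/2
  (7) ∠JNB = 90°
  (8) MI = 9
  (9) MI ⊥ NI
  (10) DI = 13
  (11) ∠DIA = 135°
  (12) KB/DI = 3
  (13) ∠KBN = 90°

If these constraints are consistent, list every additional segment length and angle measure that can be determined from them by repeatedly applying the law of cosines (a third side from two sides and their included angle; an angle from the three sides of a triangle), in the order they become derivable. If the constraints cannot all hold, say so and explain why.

The constraints are consistent. Derivable facts, in order:
After 1 step:
- AB ≈ 6.2
- AD ≈ 17.76
- BJ ≈ 10.97
- NK ≈ 40.26
- NM = 3·√10
- ∠AIN = 56.25°
- ∠ANI = 93.82°
- ∠IAN = 29.93°
After 2 steps:
- ∠ABN = 23.79°
- ∠ADI = 13.82°
- ∠BAN = 126.21°
- ∠BJN = 65.77°
- ∠BKN = 14.38°
- ∠BNK = 75.62°
- ∠DAI = 31.18°
- ∠IMN = 18.43°
- ∠INM = 71.57°
- ∠JBN = 24.23°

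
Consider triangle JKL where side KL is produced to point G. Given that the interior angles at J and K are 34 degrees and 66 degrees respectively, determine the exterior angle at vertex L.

By the exterior angle theorem, an exterior angle of a triangle equals the sum of the two remote interior angles.
Exterior angle = angle J + angle K
Exterior angle = 34 + 66 = 100 degrees

100 degrees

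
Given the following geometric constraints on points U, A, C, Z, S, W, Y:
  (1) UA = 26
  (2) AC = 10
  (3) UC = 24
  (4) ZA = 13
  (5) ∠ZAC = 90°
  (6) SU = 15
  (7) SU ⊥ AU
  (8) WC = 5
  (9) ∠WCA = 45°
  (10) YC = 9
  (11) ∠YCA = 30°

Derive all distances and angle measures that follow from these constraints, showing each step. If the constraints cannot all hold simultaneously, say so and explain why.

The constraints are consistent.

Step 1: From AU = 26, US = 15, and ∠AUS = 90°, by the law of cosines:
  AS² = AU² + US² - 2·AU·US·cos(90°) = 676 + 225 - 0 = 901
  AS ≈ 30.02

Step 2: From AC = 10, CW = 5, and ∠ACW = 45°, by the law of cosines:
  AW² = AC² + CW² - 2·AC·CW·cos(45°) = 100 + 25 - 70.71 = 54.29
  AW ≈ 7.37

Step 3: From AC = 10, CY = 9, and ∠ACY = 30°, by the law of cosines:
  AY² = AC² + CY² - 2·AC·CY·cos(30°) = 100 + 81 - 155.9 = 25.12
  AY ≈ 5.01

Step 4: From CA = 10, AZ = 13, and ∠CAZ = 90°, by the law of cosines:
  CZ² = CA² + AZ² - 2·CA·AZ·cos(90°) = 100 + 169 - 0 = 269
  CZ ≈ 16.4

Step 5: From UA = 26, UC = 24, AC = 10, by the inverse law of cosines:
  cos(∠AUC) = (UA² + UC² - AC²) / (2·UA·UC)
  ∠AUC = 22.62°

Step 6: From AC = 10, AU = 26, CU = 24, by the inverse law of cosines:
  cos(∠CAU) = (AC² + AU² - CU²) / (2·AC·AU)
  ∠CAU = 67.38°

Step 7: From CA = 10, CU = 24, AU = 26, by the inverse law of cosines:
  cos(∠ACU) = (CA² + CU² - AU²) / (2·CA·CU)
  ∠ACU = 90°

Step 8: From AC = 10, AW = 7.37, CW = 5, by the inverse law of cosines:
  cos(∠CAW) = (AC² + AW² - CW²) / (2·AC·AW)
  ∠CAW = 28.68°

Step 9: From AC = 10, AY = 5.01, CY = 9, by the inverse law of cosines:
  cos(∠CAY) = (AC² + AY² - CY²) / (2·AC·AY)
  ∠CAY = 63.89°

Step 10: From AS = 30.02, AU = 26, SU = 15, by the inverse law of cosines:
  cos(∠SAU) = (AS² + AU² - SU²) / (2·AS·AU)
  ∠SAU = 29.98°

Step 11: From CA = 10, CZ = 16.4, AZ = 13, by the inverse law of cosines:
  cos(∠ACZ) = (CA² + CZ² - AZ²) / (2·CA·CZ)
  ∠ACZ = 52.43°

Step 12: From ZA = 13, ZC = 16.4, AC = 10, by the inverse law of cosines:
  cos(∠AZC) = (ZA² + ZC² - AC²) / (2·ZA·ZC)
  ∠AZC = 37.57°

Step 13: From SA = 30.02, SU = 15, AU = 26, by the inverse law of cosines:
  cos(∠ASU) = (SA² + SU² - AU²) / (2·SA·SU)
  ∠ASU = 60.02°

Step 14: From WA = 7.37, WC = 5, AC = 10, by the inverse law of cosines:
  cos(∠AWC) = (WA² + WC² - AC²) / (2·WA·WC)
  ∠AWC = 106.32°

Step 15: From YA = 5.01, YC = 9, AC = 10, by the inverse law of cosines:
  cos(∠AYC) = (YA² + YC² - AC²) / (2·YA·YC)
  ∠AYC = 86.11°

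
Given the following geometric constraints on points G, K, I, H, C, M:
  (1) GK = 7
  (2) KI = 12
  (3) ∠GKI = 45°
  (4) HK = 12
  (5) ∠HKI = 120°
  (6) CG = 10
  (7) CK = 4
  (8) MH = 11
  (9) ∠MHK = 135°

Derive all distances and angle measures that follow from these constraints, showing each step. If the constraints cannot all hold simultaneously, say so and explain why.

The constraints are consistent.

Step 1: From GK = 7, KI = 12, and ∠GKI = 45°, by the law of cosines:
  GI² = GK² + KI² - 2·GK·KI·cos(45°) = 49 + 144 - 118.8 = 74.21
  GI ≈ 8.61

Step 2: From KH = 12, HM = 11, and ∠KHM = 135°, by the law of cosines:
  KM² = KH² + HM² - 2·KH·HM·cos(135°) = 144 + 121 + 186.7 = 451.7
  KM ≈ 21.25

Step 3: From IK = 12, KH = 12, and ∠IKH = 120°, by the law of cosines:
  IH² = IK² + KH² - 2·IK·KH·cos(120°) = 144 + 144 + 144 = 432
  IH = 12·√3

Step 4: From GC = 10, GK = 7, CK = 4, by the inverse law of cosines:
  cos(∠CGK) = (GC² + GK² - CK²) / (2·GC·GK)
  ∠CGK = 18.19°

Step 5: From KC = 4, KG = 7, CG = 10, by the inverse law of cosines:
  cos(∠CKG) = (KC² + KG² - CG²) / (2·KC·KG)
  ∠CKG = 128.68°

Step 6: From CG = 10, CK = 4, GK = 7, by the inverse law of cosines:
  cos(∠GCK) = (CG² + CK² - GK²) / (2·CG·CK)
  ∠GCK = 33.12°

Step 7: From GI = 8.61, GK = 7, IK = 12, by the inverse law of cosines:
  cos(∠IGK) = (GI² + GK² - IK²) / (2·GI·GK)
  ∠IGK = 99.93°

Step 8: From KH = 12, KM = 21.25, HM = 11, by the inverse law of cosines:
  cos(∠HKM) = (KH² + KM² - HM²) / (2·KH·KM)
  ∠HKM = 21.47°

Step 9: From IG = 8.61, IK = 12, GK = 7, by the inverse law of cosines:
  cos(∠GIK) = (IG² + IK² - GK²) / (2·IG·IK)
  ∠GIK = 35.07°

Step 10: From IH = 12·√3, IK = 12, HK = 12, by the inverse law of cosines:
  cos(∠HIK) = (IH² + IK² - HK²) / (2·IH·IK)
  ∠HIK = 30°

Step 11: From HI = 12·√3, HK = 12, IK = 12, by the inverse law of cosines:
  cos(∠IHK) = (HI² + HK² - IK²) / (2·HI·HK)
  ∠IHK = 30°

Step 12: From MH = 11, MK = 21.25, HK = 12, by the inverse law of cosines:
  cos(∠HMK) = (MH² + MK² - HK²) / (2·MH·MK)
  ∠HMK = 23.53°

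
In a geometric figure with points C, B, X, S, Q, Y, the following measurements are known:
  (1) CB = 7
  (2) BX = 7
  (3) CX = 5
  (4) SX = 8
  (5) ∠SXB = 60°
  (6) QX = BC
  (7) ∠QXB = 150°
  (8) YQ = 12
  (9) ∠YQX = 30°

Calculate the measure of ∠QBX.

From the given relations: QX = BC = 7.
Step 1: By the law of cosines on triangle BXQ: BQ² = 7² + 7² − 2·7·7·cos(150°) = 182.87, so BQ ≈ 13.52.
Step 2: By the inverse law of cosines on triangle QBX: cos(∠QBX) = (13.52² + 7² − 7²) / (2·13.52·7) = 182.87/189.32 = 0.9659, so ∠QBX = 15°.

Therefore, the measure of angle ∠QBX = 15°.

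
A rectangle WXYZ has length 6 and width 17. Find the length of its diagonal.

A rectangle's diagonal splits it into two right triangles, with the diagonal as the hypotenuse.
By the Pythagorean theorem, d^2 = 6^2 + 17^2 = 325.
Therefore d = sqrt(325) = 5*sqrt(13).

5*sqrt(13)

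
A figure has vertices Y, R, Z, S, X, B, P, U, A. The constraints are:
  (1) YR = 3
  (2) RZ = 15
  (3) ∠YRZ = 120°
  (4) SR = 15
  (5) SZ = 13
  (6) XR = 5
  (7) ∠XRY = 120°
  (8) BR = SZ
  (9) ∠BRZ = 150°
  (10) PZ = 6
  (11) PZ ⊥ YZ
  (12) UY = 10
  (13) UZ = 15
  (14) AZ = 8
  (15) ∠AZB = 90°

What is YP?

Step 1: By the law of cosines on triangle ZRY: ZY² = 15² + 3² − 2·15·3·cos(120°) = 279, so ZY = 3·√31.
Step 2: By the law of cosines on triangle YZP: YP² = (3·√31)² + 6² − 2·3·√31·6·cos(90°) = 315, so YP = 3·√35.

Therefore, the length of YP = 3·√35.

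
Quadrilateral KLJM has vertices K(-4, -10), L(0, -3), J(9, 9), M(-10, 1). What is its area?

Using the Shoelace formula for a quadrilateral (vertices in order):
Area = (1/2)|sum of (x_i * y_(i+1) - x_(i+1) * y_i)|
Terms: (-4*-3 - 0*-10) = 12, (0*9 - 9*-3) = 27, (9*1 - -10*9) = 99, (-10*-10 - -4*1) = 104
Sum = 242
Area = (1/2)(242) = 121

121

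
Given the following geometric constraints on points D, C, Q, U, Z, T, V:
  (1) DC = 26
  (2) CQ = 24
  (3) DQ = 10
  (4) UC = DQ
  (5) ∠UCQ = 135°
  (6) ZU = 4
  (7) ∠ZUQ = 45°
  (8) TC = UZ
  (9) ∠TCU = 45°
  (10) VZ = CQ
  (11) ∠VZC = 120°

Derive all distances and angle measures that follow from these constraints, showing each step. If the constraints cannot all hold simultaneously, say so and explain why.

The constraints are consistent.

From the given relations:
  UC = DQ = 10
  TC = UZ = 4
  VZ = CQ = 24

Step 1: From QC = 24, CU = 10, and ∠QCU = 135°, by the law of cosines:
  QU² = QC² + CU² - 2·QC·CU·cos(135°) = 576 + 100 + 339.4 = 1015
  QU ≈ 31.87

Step 2: From UC = 10, CT = 4, and ∠UCT = 45°, by the law of cosines:
  UT² = UC² + CT² - 2·UC·CT·cos(45°) = 100 + 16 - 56.57 = 59.43
  UT ≈ 7.71

Step 3: From DC = 26, DQ = 10, CQ = 24, by the inverse law of cosines:
  cos(∠CDQ) = (DC² + DQ² - CQ²) / (2·DC·DQ)
  ∠CDQ = 67.38°

Step 4: From CD = 26, CQ = 24, DQ = 10, by the inverse law of cosines:
  cos(∠DCQ) = (CD² + CQ² - DQ²) / (2·CD·CQ)
  ∠DCQ = 22.62°

Step 5: From QC = 24, QD = 10, CD = 26, by the inverse law of cosines:
  cos(∠CQD) = (QC² + QD² - CD²) / (2·QC·QD)
  ∠CQD = 90°

Step 6: From QU = 31.87, UZ = 4, and ∠QUZ = 45°, by the law of cosines:
  QZ² = QU² + UZ² - 2·QU·UZ·cos(45°) = 1015 + 16 - 180.3 = 851.2
  QZ ≈ 29.17

Step 7: From QC = 24, QU = 31.87, CU = 10, by the inverse law of cosines:
  cos(∠CQU) = (QC² + QU² - CU²) / (2·QC·QU)
  ∠CQU = 12.82°

Step 8: From UC = 10, UQ = 31.87, CQ = 24, by the inverse law of cosines:
  cos(∠CUQ) = (UC² + UQ² - CQ²) / (2·UC·UQ)
  ∠CUQ = 32.18°

Step 9: From UC = 10, UT = 7.71, CT = 4, by the inverse law of cosines:
  cos(∠CUT) = (UC² + UT² - CT²) / (2·UC·UT)
  ∠CUT = 21.52°

Step 10: From TC = 4, TU = 7.71, CU = 10, by the inverse law of cosines:
  cos(∠CTU) = (TC² + TU² - CU²) / (2·TC·TU)
  ∠CTU = 113.48°

Step 11: From QU = 31.87, QZ = 29.17, UZ = 4, by the inverse law of cosines:
  cos(∠UQZ) = (QU² + QZ² - UZ²) / (2·QU·QZ)
  ∠UQZ = 5.56°

Step 12: From ZQ = 29.17, ZU = 4, QU = 31.87, by the inverse law of cosines:
  cos(∠QZU) = (ZQ² + ZU² - QU²) / (2·ZQ·ZU)
  ∠QZU = 129.44°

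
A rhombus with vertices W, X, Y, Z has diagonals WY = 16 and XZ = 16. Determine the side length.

Half-diagonals are 8 and 8. side = sqrt(8^2 + 8^2) = sqrt(128) = 8*sqrt(2)

8*sqrt(2)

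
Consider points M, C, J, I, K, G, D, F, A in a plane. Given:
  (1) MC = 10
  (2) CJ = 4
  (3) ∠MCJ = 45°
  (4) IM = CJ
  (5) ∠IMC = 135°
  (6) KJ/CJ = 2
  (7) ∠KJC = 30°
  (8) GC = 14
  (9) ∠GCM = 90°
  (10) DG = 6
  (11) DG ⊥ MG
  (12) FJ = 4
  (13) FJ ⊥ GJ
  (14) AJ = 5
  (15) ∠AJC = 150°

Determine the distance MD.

Step 1: By the law of cosines on triangle GCM: GM² = 14² + 10² − 2·14·10·cos(90°) = 296, so GM = 2·√74.
Step 2: By the law of cosines on triangle MGD: MD² = (2·√74)² + 6² − 2·2·√74·6·cos(90°) = 332, so MD = 2·√83.

Therefore, the length of MD = 2·√83.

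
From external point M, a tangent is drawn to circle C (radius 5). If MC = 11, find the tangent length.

tangent = √(d² - r²) = √(11² - 5²) = √(121 - 25) = √96 = 4*sqrt(6)

4*sqrt(6)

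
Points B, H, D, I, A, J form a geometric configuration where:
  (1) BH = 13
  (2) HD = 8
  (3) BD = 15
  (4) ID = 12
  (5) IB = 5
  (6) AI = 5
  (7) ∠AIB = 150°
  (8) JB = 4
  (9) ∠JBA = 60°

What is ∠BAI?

Step 1: By the law of cosines on triangle AIB: AB² = 5² + 5² − 2·5·5·cos(150°) = 93.3, so AB ≈ 9.66.
Step 2: By the inverse law of cosines on triangle BAI: cos(∠BAI) = (9.66² + 5² − 5²) / (2·9.66·5) = 93.3/96.59 = 0.9659, so ∠BAI = 15°.

Therefore, the measure of angle ∠BAI = 15°.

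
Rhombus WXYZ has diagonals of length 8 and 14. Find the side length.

The diagonals of a rhombus bisect each other at right angles.
Half-diagonals: 8/2 = 4 and 14/2 = 7
side = sqrt(4^2 + 7^2)
side = sqrt(16 + 49)
side = sqrt(65)

sqrt(65)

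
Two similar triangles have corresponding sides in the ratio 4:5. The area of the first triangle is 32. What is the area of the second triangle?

The ratio of areas of similar triangles = (side ratio)^2.
Side ratio = 4:5, so area ratio = 16:25.
Area of the second triangle / Area of the first triangle = 25/16
Area of the second triangle = 32 * 25/16 = 50

50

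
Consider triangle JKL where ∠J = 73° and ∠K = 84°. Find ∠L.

angle L = 180 - 73 - 84 = 23 degrees.

23 degrees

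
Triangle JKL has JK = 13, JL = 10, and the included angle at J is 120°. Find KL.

Law of cosines: KL^2 = 13^2 + 10^2 - 2(13)(10)cos(120°) = 399, so KL = sqrt(399).

sqrt(399)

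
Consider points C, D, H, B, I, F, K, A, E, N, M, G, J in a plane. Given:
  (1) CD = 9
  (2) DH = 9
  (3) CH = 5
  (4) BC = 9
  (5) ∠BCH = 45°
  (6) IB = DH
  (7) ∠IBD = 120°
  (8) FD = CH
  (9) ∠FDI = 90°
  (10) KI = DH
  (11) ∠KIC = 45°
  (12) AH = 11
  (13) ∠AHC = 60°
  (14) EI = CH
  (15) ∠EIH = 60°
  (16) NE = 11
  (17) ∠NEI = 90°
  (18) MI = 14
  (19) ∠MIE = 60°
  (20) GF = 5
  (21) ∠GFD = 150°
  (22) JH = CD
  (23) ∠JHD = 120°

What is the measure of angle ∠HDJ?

From the given relations: JH = CD = 9.
Step 1: By the law of cosines on triangle DHJ: DJ² = 9² + 9² − 2·9·9·cos(120°) = 243, so DJ = 9·√3.
Step 2: By the inverse law of cosines on triangle HDJ: cos(∠HDJ) = (9² + (9·√3)² − 9²) / (2·9·9·√3) = 243/280.59 = 0.866, so ∠HDJ = 30°.

Therefore, the measure of angle ∠HDJ = 30°.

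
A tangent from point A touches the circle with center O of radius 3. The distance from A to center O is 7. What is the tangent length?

tangent = √(d² - r²) = √(7² - 3²) = √(49 - 9) = √40 = 2*sqrt(10)

2*sqrt(10)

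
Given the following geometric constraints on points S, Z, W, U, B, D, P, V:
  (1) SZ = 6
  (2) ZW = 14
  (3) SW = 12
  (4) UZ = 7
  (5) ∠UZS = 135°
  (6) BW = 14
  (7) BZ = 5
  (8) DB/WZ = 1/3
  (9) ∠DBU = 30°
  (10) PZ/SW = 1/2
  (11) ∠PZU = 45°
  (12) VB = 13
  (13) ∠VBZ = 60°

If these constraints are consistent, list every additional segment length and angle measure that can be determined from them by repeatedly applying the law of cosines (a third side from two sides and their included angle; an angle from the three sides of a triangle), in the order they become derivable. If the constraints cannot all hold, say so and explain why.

The constraints are consistent. Derivable facts, in order:
After 1 step:
- SU ≈ 12.02
- UP ≈ 5.06
- ZV = √129
- ∠BWZ = 20.57°
- ∠BZW = 79.71°
- ∠SWZ = 25.21°
- ∠SZW = 58.41°
- ∠WBZ = 79.71°
- ∠WSZ = 96.38°
After 2 steps:
- ∠BVZ = 22.41°
- ∠BZV = 97.59°
- ∠PUZ = 56.98°
- ∠SUZ = 20.68°
- ∠UPZ = 78.02°
- ∠USZ = 24.32°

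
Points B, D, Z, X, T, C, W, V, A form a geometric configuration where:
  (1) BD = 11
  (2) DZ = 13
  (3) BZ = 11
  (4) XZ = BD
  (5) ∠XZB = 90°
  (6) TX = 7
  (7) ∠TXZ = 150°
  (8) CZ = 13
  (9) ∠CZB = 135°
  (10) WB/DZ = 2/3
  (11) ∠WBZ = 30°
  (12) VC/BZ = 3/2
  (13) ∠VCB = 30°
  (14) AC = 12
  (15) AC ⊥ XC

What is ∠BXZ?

From the given relations: XZ = BD = 11.
Step 1: By the law of cosines on triangle XZB: XB² = 11² + 11² − 2·11·11·cos(90°) = 242, so XB = 11·√2.
Step 2: By the inverse law of cosines on triangle BXZ: cos(∠BXZ) = ((11·√2)² + 11² − 11²) / (2·11·√2·11) = 242/342.24 = 0.7071, so ∠BXZ = 45°.

Therefore, the measure of angle ∠BXZ = 45°.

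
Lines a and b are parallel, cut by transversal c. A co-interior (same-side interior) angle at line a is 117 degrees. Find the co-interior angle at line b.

Co-interior angles (same-side interior) formed by parallel lines and a transversal are supplementary (sum to 180 degrees).
The given angle is 117 degrees.
The co-interior angle = 180 - 117 = 63 degrees.

63 degrees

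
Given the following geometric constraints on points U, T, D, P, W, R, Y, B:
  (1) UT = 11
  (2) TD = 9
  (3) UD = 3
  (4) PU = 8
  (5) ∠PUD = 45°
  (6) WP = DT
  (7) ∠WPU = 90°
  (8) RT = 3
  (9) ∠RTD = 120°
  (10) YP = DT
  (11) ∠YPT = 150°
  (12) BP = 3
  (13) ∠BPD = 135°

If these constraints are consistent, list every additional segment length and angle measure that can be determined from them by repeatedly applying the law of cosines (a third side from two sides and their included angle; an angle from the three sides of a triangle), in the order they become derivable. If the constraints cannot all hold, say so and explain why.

The constraints are consistent. Derivable facts, in order:
After 1 step:
- DP ≈ 6.25
- DR = 3·√13
- UW = √145
- ∠DTU = 12.9°
- ∠DUT = 42.06°
- ∠TDU = 125.03°
After 2 steps:
- DB ≈ 8.64
- ∠DPU = 19.84°
- ∠DRT = 46.1°
- ∠PDU = 115.16°
- ∠PUW = 48.37°
- ∠PWU = 41.63°
- ∠RDT = 13.9°
After 3 steps:
- ∠BDP = 14.22°
- ∠DBP = 30.78°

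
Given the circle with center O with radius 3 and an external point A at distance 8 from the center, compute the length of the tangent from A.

tangent = √(d² - r²) = √(8² - 3²) = √(64 - 9) = √55 = sqrt(55)

sqrt(55)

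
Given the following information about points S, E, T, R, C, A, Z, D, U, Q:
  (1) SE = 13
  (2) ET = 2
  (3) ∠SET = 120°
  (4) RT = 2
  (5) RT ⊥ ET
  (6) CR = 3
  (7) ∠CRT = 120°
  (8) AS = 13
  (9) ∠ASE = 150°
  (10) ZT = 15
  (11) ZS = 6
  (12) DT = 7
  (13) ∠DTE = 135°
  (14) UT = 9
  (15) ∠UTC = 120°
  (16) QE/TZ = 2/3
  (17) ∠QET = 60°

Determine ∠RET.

Step 1: By the law of cosines on triangle ETR: ER² = 2² + 2² − 2·2·2·cos(90°) = 8, so ER = 2·√2.
Step 2: By the inverse law of cosines on triangle RET: cos(∠RET) = ((2·√2)² + 2² − 2²) / (2·2·√2·2) = 8/11.31 = 0.7071, so ∠RET = 45°.

Therefore, the measure of angle ∠RET = 45°.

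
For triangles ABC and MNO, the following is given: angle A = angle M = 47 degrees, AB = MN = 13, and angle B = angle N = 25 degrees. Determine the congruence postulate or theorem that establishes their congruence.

Consider the given information: angle A = angle M = 47 degrees, AB = MN = 13, and angle B = angle N = 25 degrees
This is not SSS or SAS: SSS requires all three pairs of sides, but we don't have that. SAS requires two sides and the included angle between them.
The correct criterion is ASA. Two pairs of corresponding angles and the included side are equal (Angle-Side-Angle).

ASA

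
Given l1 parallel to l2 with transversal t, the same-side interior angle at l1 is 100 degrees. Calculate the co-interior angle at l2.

Co-interior angles (same-side interior) formed by parallel lines and a transversal are supplementary (sum to 180 degrees).
The given angle is 100 degrees.
The co-interior angle = 180 - 100 = 80 degrees.

80 degrees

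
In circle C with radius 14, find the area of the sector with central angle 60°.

Sector area = πr² × θ/360
= π × 14² × 1/6
= π × 196 × 1/6
= 98*pi/3

98*pi/3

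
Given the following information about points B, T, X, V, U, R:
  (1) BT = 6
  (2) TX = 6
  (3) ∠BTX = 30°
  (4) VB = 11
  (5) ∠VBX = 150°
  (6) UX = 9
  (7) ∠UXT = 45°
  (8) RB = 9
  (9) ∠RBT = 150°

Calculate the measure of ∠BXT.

Step 1: By the law of cosines on triangle XTB: XB² = 6² + 6² − 2·6·6·cos(30°) = 9.65, so XB ≈ 3.11.
Step 2: By the inverse law of cosines on triangle BXT: cos(∠BXT) = (3.11² + 6² − 6²) / (2·3.11·6) = 9.65/37.27 = 0.2588, so ∠BXT = 75°.

Therefore, the measure of angle ∠BXT = 75°.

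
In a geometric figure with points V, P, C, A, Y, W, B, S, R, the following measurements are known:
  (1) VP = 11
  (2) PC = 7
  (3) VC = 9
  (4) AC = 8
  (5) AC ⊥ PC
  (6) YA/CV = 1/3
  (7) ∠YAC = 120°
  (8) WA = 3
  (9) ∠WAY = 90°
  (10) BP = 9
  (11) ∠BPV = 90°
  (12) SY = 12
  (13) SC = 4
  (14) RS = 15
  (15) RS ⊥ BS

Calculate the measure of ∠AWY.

From the given relations: YA = 1/3·CV = 1/3·9 = 3.
Step 1: By the law of cosines on triangle WAY: WY² = 3² + 3² − 2·3·3·cos(90°) = 18, so WY = 3·√2.
Step 2: By the inverse law of cosines on triangle AWY: cos(∠AWY) = (3² + (3·√2)² − 3²) / (2·3·3·√2) = 18/25.46 = 0.7071, so ∠AWY = 45°.

Therefore, the measure of angle ∠AWY = 45°.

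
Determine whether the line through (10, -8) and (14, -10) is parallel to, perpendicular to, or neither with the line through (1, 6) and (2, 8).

Slope of line 1: m1 = (-10 - -8)/(14 - 10) = -2/4 = -1/2
Slope of line 2: m2 = (8 - 6)/(2 - 1) = 2/1 = 2
m1 * m2 = -1, so perpendicular.

Perpendicular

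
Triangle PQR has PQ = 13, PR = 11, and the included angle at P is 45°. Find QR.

By the law of cosines: QR^2 = PQ^2 + PR^2 - 2*PQ*PR*cos(P)
QR^2 = 13^2 + 11^2 - 2*13*11*cos(45°)
QR^2 = 169 + 121 - 286*(sqrt(2)/2)
QR^2 = 290 - 143*sqrt(2)
QR = sqrt(290 - 143*sqrt(2))

sqrt(290 - 143*sqrt(2))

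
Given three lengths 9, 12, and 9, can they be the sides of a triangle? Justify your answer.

Sort the sides: 9, 9, 12.
It suffices to check that the sum of the two smallest exceeds the largest:
9 + 9 = 18 > 12. ✓
Yes, a valid triangle can be formed.

Yes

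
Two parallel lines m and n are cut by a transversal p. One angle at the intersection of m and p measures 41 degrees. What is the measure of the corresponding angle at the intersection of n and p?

When a transversal crosses parallel lines, angles in the same position at each intersection are called corresponding angles.
These are always equal, so the answer is 41 degrees.

41 degrees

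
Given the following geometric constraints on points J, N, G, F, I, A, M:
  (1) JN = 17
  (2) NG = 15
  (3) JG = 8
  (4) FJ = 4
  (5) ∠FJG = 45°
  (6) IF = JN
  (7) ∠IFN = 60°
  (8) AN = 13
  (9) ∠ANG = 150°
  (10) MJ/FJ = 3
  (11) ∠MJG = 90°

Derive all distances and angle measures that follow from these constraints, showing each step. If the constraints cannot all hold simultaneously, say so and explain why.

The constraints are consistent.

From the given relations:
  IF = JN = 17
  MJ = 3·FJ = 3·4 = 12

Step 1: From GJ = 8, JF = 4, and ∠GJF = 45°, by the law of cosines:
  GF² = GJ² + JF² - 2·GJ·JF·cos(45°) = 64 + 16 - 45.25 = 34.75
  GF ≈ 5.89

Step 2: From GN = 15, NA = 13, and ∠GNA = 150°, by the law of cosines:
  GA² = GN² + NA² - 2·GN·NA·cos(150°) = 225 + 169 + 337.7 = 731.7
  GA ≈ 27.05

Step 3: From GJ = 8, JM = 12, and ∠GJM = 90°, by the law of cosines:
  GM² = GJ² + JM² - 2·GJ·JM·cos(90°) = 64 + 144 - 0 = 208
  GM = 4·√13

Step 4: From JG = 8, JN = 17, GN = 15, by the inverse law of cosines:
  cos(∠GJN) = (JG² + JN² - GN²) / (2·JG·JN)
  ∠GJN = 61.93°

Step 5: From NG = 15, NJ = 17, GJ = 8, by the inverse law of cosines:
  cos(∠GNJ) = (NG² + NJ² - GJ²) / (2·NG·NJ)
  ∠GNJ = 28.07°

Step 6: From GJ = 8, GN = 15, JN = 17, by the inverse law of cosines:
  cos(∠JGN) = (GJ² + GN² - JN²) / (2·GJ·GN)
  ∠JGN = 90°

Step 7: From GA = 27.05, GN = 15, AN = 13, by the inverse law of cosines:
  cos(∠AGN) = (GA² + GN² - AN²) / (2·GA·GN)
  ∠AGN = 13.9°

Step 8: From GF = 5.89, GJ = 8, FJ = 4, by the inverse law of cosines:
  cos(∠FGJ) = (GF² + GJ² - FJ²) / (2·GF·GJ)
  ∠FGJ = 28.68°

Step 9: From GJ = 8, GM = 4·√13, JM = 12, by the inverse law of cosines:
  cos(∠JGM) = (GJ² + GM² - JM²) / (2·GJ·GM)
  ∠JGM = 56.31°

Step 10: From FG = 5.89, FJ = 4, GJ = 8, by the inverse law of cosines:
  cos(∠GFJ) = (FG² + FJ² - GJ²) / (2·FG·FJ)
  ∠GFJ = 106.32°

Step 11: From AG = 27.05, AN = 13, GN = 15, by the inverse law of cosines:
  cos(∠GAN) = (AG² + AN² - GN²) / (2·AG·AN)
  ∠GAN = 16.1°

Step 12: From MG = 4·√13, MJ = 12, GJ = 8, by the inverse law of cosines:
  cos(∠GMJ) = (MG² + MJ² - GJ²) / (2·MG·MJ)
  ∠GMJ = 33.69°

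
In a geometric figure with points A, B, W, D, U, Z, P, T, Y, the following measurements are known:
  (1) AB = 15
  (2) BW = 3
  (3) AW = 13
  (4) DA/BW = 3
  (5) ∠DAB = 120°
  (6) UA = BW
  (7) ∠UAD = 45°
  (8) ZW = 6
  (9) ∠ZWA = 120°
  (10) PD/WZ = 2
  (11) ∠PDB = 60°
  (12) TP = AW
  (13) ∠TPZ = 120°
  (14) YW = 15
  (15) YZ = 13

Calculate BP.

From the given relations: DA = 3·BW = 3·3 = 9; PD = 2·WZ = 2·6 = 12.
Step 1: By the law of cosines on triangle BAD: BD² = 15² + 9² − 2·15·9·cos(120°) = 441, so BD = 21.
Step 2: By the law of cosines on triangle BDP: BP² = 21² + 12² − 2·21·12·cos(60°) = 333, so BP = 3·√37.

Therefore, the length of BP = 3·√37.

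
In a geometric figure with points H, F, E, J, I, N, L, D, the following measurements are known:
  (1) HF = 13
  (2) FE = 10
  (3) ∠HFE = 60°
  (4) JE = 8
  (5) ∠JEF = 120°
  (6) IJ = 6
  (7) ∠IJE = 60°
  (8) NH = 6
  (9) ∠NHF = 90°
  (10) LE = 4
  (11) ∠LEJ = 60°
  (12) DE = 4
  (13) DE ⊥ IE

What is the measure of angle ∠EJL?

Step 1: By the law of cosines on triangle JEL: JL² = 8² + 4² − 2·8·4·cos(60°) = 48, so JL = 4·√3.
Step 2: By the inverse law of cosines on triangle EJL: cos(∠EJL) = (8² + (4·√3)² − 4²) / (2·8·4·√3) = 96/110.85 = 0.866, so ∠EJL = 30°.

Therefore, the measure of angle ∠EJL = 30°.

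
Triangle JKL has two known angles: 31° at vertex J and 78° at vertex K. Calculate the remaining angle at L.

Let angle L = x. Then 31 + 78 + x = 180.
x = 180 - 109 = 71 degrees.

71 degrees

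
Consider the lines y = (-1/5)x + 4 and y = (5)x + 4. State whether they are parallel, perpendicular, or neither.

Slope of line 1: m1 = -1/5
Slope of line 2: m2 = 5
m1 * m2 = (-1/5) * (5) = -1 = -1, so the lines are perpendicular.

Perpendicular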